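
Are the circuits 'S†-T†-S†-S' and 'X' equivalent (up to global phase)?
No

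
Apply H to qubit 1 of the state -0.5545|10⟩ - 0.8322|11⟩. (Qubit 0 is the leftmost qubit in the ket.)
-0.9805|10⟩ + 0.1964|11⟩

H on qubit 1 mixes each pair of kets that differ only in qubit 1: amplitudes (a, b) of (|…0…⟩, |…1…⟩) become ((a + b)/√2, (a − b)/√2). Kets absent from the input have amplitude 0.
(|10⟩, |11⟩): (a, b) = (-0.5545, -0.8322) → (-0.9805, 0.1964)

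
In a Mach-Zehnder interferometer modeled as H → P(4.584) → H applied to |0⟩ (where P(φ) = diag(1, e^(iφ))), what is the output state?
(0.436 - 0.4959i)|0⟩ + (0.564 + 0.4959i)|1⟩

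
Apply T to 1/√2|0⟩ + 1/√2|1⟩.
1/√2|0⟩ + (1/2 + (1/2)i)|1⟩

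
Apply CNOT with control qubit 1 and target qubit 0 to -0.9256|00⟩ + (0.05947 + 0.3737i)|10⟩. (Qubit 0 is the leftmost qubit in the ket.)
-0.9256|00⟩ + (0.05947 + 0.3737i)|10⟩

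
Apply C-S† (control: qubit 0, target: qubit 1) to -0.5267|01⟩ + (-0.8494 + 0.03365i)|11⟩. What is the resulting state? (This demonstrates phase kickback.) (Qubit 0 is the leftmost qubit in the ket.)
-0.5267|01⟩ + (0.03365 + 0.8494i)|11⟩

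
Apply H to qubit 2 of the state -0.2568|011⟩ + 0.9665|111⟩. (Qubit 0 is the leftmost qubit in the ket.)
-0.1816|010⟩ + 0.1816|011⟩ + 0.6834|110⟩ - 0.6834|111⟩

H on qubit 2 mixes each pair of kets that differ only in qubit 2: amplitudes (a, b) of (|…0…⟩, |…1…⟩) become ((a + b)/√2, (a − b)/√2). Kets absent from the input have amplitude 0.
(|010⟩, |011⟩): (a, b) = (0, -0.2568) → (-0.1816, 0.1816)
(|110⟩, |111⟩): (a, b) = (0, 0.9665) → (0.6834, -0.6834)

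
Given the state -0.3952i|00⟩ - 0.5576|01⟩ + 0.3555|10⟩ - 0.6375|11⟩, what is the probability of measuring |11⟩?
0.4064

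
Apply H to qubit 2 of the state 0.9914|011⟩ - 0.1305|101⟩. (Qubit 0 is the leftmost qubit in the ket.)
0.701|010⟩ - 0.701|011⟩ - 0.09228|100⟩ + 0.09228|101⟩

H on qubit 2 mixes each pair of kets that differ only in qubit 2: amplitudes (a, b) of (|…0…⟩, |…1…⟩) become ((a + b)/√2, (a − b)/√2). Kets absent from the input have amplitude 0.
(|010⟩, |011⟩): (a, b) = (0, 0.9914) → (0.701, -0.701)
(|100⟩, |101⟩): (a, b) = (0, -0.1305) → (-0.09228, 0.09228)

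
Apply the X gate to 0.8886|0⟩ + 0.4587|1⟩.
0.4587|0⟩ + 0.8886|1⟩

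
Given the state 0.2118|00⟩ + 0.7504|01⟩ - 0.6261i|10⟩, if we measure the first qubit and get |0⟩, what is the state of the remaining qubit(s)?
0.2716|0⟩ + 0.9624|1⟩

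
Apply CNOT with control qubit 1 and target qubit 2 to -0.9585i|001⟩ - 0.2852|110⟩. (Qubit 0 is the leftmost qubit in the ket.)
-0.9585i|001⟩ - 0.2852|111⟩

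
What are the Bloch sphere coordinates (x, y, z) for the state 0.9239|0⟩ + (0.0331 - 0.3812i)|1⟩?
(0.06116, -0.7044, 0.7072)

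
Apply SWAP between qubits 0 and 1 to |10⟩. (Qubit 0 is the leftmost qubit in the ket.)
|01⟩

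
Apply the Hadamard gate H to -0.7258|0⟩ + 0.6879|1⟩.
-0.0268|0⟩ - 0.9996|1⟩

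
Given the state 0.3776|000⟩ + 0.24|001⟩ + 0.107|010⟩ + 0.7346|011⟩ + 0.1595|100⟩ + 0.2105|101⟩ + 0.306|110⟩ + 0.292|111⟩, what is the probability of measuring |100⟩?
0.02544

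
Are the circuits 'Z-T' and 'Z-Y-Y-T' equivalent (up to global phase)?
Yes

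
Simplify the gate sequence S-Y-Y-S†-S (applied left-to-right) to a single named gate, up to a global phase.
S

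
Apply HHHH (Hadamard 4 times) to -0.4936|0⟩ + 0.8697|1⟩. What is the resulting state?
-0.4936|0⟩ + 0.8697|1⟩

H² = I, so an even number of Hadamards cancels: H^4 = I and the state is unchanged.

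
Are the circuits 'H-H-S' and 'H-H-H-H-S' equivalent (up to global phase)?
Yes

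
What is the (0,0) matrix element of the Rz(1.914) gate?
(0.576 - 0.8175i)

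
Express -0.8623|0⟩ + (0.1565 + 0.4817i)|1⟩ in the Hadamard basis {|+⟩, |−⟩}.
(-0.4991 + 0.3406i)|+⟩ + (-0.7204 - 0.3406i)|−⟩

With |ψ⟩ = α|0⟩ + β|1⟩, the Hadamard-basis coefficients are ⟨+|ψ⟩ = (α + β)/√2 and ⟨−|ψ⟩ = (α − β)/√2.
Here α = -0.8623, β = (0.1565 + 0.4817i): (α + β)/√2 = (-0.4991 + 0.3406i), (α − β)/√2 = (-0.7204 - 0.3406i).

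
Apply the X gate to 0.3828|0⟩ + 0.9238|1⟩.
0.9238|0⟩ + 0.3828|1⟩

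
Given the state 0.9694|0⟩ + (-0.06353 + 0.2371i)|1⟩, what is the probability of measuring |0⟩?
0.9397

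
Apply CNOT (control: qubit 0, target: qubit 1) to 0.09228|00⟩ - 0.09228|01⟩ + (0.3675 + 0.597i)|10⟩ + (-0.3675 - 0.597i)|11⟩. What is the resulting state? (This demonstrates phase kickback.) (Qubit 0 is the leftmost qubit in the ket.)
0.09228|00⟩ - 0.09228|01⟩ + (-0.3675 - 0.597i)|10⟩ + (0.3675 + 0.597i)|11⟩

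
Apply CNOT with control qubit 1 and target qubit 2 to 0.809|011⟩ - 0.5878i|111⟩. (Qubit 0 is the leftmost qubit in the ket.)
0.809|010⟩ - 0.5878i|110⟩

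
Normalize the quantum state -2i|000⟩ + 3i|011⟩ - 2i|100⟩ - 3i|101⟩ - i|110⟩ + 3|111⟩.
-0.3333i|000⟩ + (1/2)i|011⟩ - 0.3333i|100⟩ - (1/2)i|101⟩ - 0.1667i|110⟩ + 1/2|111⟩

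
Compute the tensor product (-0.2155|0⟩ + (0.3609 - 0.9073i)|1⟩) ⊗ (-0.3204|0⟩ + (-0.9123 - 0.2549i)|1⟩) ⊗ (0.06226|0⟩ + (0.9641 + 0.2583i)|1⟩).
0.004299|000⟩ + (0.06657 + 0.01783i)|001⟩ + (0.01224 + 0.00342i)|010⟩ + (0.1754 + 0.1037i)|011⟩ + (-0.007199 + 0.0181i)|100⟩ + (-0.1866 + 0.2504i)|101⟩ + (-0.0349 + 0.04581i)|110⟩ + (-0.7304 + 0.5645i)|111⟩

amp(|b₁b₂…⟩) = product of the factor amplitudes for bits b₁, b₂, …; only kets whose every factor amplitude is nonzero survive.
|000⟩: (-0.2155)(-0.3204)(0.06226) = 0.004299
|001⟩: (-0.2155)(-0.3204)(0.9641 + 0.2583i) = (0.06657 + 0.01783i)
|010⟩: (-0.2155)(-0.9123 - 0.2549i)(0.06226) = (0.01224 + 0.00342i)
|011⟩: (-0.2155)(-0.9123 - 0.2549i)(0.9641 + 0.2583i) = (0.1754 + 0.1037i)
|100⟩: (0.3609 - 0.9073i)(-0.3204)(0.06226) = (-0.007199 + 0.0181i)
|101⟩: (0.3609 - 0.9073i)(-0.3204)(0.9641 + 0.2583i) = (-0.1866 + 0.2504i)
|110⟩: (0.3609 - 0.9073i)(-0.9123 - 0.2549i)(0.06226) = (-0.0349 + 0.04581i)
|111⟩: (0.3609 - 0.9073i)(-0.9123 - 0.2549i)(0.9641 + 0.2583i) = (-0.7304 + 0.5645i)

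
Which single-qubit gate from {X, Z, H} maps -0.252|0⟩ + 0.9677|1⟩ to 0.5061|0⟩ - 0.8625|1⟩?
H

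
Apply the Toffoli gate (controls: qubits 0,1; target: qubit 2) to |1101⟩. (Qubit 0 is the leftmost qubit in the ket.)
|1111⟩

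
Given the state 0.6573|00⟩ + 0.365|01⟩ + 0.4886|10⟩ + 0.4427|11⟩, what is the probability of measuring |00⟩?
0.432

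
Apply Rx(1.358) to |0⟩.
0.7782|0⟩ - 0.628i|1⟩

Rx(1.358) = [[cos(θ/2), −i·sin(θ/2)], [−i·sin(θ/2), cos(θ/2)]]; θ = 1.358, cos(θ/2) ≈ 0.778201, sin(θ/2) ≈ 0.628015.
With a = amp(|0⟩) = 1 and b = amp(|1⟩) = 0:
new amp(|0⟩) = (0.778201)·a + (-0.628015i)·b = 0.7782
new amp(|1⟩) = (-0.628015i)·a + (0.778201)·b = -0.628i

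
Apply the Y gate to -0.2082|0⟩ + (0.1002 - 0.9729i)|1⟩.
(-0.9729 - 0.1002i)|0⟩ - 0.2082i|1⟩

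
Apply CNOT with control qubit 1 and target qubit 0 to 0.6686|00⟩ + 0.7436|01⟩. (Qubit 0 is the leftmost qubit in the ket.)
0.6686|00⟩ + 0.7436|11⟩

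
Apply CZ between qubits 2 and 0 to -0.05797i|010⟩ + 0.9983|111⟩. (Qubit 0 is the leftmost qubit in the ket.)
-0.05797i|010⟩ - 0.9983|111⟩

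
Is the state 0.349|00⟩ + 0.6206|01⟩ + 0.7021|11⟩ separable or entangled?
Entangled

Writing the state as a|00⟩ + b|01⟩ + c|10⟩ + d|11⟩, it is a product state iff ad − bc = 0.
Here (a, b, c, d) = (0.349, 0.6206, 0, 0.7021): ad − bc = (0.349)(0.7021) − (0.6206)(0) = 0.245 ≠ 0, so the state is entangled.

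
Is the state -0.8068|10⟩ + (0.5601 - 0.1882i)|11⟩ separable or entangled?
Separable

Writing the state as a|00⟩ + b|01⟩ + c|10⟩ + d|11⟩, it is a product state iff ad − bc = 0.
Here (a, b, c, d) = (0, 0, -0.8068, (0.5601 - 0.1882i)): ad − bc = (0)(0.5601 - 0.1882i) − (0)(-0.8068) = 0, so the state is separable.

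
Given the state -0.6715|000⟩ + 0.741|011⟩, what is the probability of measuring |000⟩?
0.4509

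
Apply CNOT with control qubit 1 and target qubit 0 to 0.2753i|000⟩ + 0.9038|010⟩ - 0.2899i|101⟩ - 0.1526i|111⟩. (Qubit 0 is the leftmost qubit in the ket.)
0.2753i|000⟩ - 0.1526i|011⟩ - 0.2899i|101⟩ + 0.9038|110⟩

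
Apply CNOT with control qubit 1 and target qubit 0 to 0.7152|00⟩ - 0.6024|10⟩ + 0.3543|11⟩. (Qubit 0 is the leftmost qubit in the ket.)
0.7152|00⟩ + 0.3543|01⟩ - 0.6024|10⟩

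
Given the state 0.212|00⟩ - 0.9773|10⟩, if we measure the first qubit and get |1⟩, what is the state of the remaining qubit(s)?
-|0⟩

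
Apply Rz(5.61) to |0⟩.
(-0.9439 - 0.3303i)|0⟩

Rz(5.61) = [[e^(−iθ/2), 0], [0, e^(iθ/2)]] with e^(±iθ/2) = cos(θ/2) ± i·sin(θ/2); θ = 5.61, cos(θ/2) ≈ -0.943885, sin(θ/2) ≈ 0.330273.
With a = amp(|0⟩) = 1 and b = amp(|1⟩) = 0:
new amp(|0⟩) = (-0.943885 - 0.330273i)·a = (-0.9439 - 0.3303i)
new amp(|1⟩) = (-0.943885 + 0.330273i)·b = 0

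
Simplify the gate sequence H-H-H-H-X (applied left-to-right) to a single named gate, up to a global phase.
X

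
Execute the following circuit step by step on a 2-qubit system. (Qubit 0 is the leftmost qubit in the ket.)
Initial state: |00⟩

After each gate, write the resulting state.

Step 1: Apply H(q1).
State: 1/√2|00⟩ + 1/√2|01⟩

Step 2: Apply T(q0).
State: 1/√2|00⟩ + 1/√2|01⟩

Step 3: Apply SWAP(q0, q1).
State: 1/√2|00⟩ + 1/√2|10⟩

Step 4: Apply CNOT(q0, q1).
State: 1/√2|00⟩ + 1/√2|11⟩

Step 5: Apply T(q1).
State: 1/√2|00⟩ + (1/2 + (1/2)i)|11⟩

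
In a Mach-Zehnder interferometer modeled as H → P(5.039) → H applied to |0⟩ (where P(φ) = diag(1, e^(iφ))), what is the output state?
(0.6604 - 0.4736i)|0⟩ + (0.3396 + 0.4736i)|1⟩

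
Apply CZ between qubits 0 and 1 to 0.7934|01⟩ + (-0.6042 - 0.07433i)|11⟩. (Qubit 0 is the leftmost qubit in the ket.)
0.7934|01⟩ + (0.6042 + 0.07433i)|11⟩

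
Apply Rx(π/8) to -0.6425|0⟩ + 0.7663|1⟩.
(-0.6302 - 0.1495i)|0⟩ + (0.7516 + 0.1253i)|1⟩

Rx(π/8) = [[cos(θ/2), −i·sin(θ/2)], [−i·sin(θ/2), cos(θ/2)]]; θ = π/8, cos(θ/2) ≈ 0.980785, sin(θ/2) ≈ 0.19509.
With a = amp(|0⟩) = -0.6425 and b = amp(|1⟩) = 0.7663:
new amp(|0⟩) = (0.980785)·a + (-0.19509i)·b = (-0.6302 - 0.1495i)
new amp(|1⟩) = (-0.19509i)·a + (0.980785)·b = (0.7516 + 0.1253i)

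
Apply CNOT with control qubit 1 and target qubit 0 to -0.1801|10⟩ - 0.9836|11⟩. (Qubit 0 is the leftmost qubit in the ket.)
-0.9836|01⟩ - 0.1801|10⟩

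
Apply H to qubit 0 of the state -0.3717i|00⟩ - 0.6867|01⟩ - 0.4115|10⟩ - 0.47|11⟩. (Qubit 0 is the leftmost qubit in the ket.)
(-0.291 - 0.2628i)|00⟩ - 0.8179|01⟩ + (0.291 - 0.2628i)|10⟩ - 0.1532|11⟩

H on qubit 0 mixes each pair of kets that differ only in qubit 0: amplitudes (a, b) of (|…0…⟩, |…1…⟩) become ((a + b)/√2, (a − b)/√2). Kets absent from the input have amplitude 0.
(|00⟩, |10⟩): (a, b) = (-0.3717i, -0.4115) → ((-0.291 - 0.2628i), (0.291 - 0.2628i))
(|01⟩, |11⟩): (a, b) = (-0.6867, -0.47) → (-0.8179, -0.1532)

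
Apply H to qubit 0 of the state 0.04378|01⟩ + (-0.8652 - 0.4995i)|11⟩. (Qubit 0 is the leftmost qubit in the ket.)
(-0.5808 - 0.3532i)|01⟩ + (0.6427 + 0.3532i)|11⟩

H on qubit 0 mixes each pair of kets that differ only in qubit 0: amplitudes (a, b) of (|…0…⟩, |…1…⟩) become ((a + b)/√2, (a − b)/√2). Kets absent from the input have amplitude 0.
(|01⟩, |11⟩): (a, b) = (0.04378, (-0.8652 - 0.4995i)) → ((-0.5808 - 0.3532i), (0.6427 + 0.3532i))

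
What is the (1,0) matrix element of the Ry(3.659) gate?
0.9667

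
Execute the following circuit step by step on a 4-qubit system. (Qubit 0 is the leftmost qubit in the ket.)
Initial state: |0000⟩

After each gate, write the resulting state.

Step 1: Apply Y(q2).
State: i|0010⟩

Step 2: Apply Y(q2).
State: |0000⟩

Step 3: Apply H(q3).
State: 1/√2|0000⟩ + 1/√2|0001⟩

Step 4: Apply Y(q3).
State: -(1/√2)i|0000⟩ + (1/√2)i|0001⟩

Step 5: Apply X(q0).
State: -(1/√2)i|1000⟩ + (1/√2)i|1001⟩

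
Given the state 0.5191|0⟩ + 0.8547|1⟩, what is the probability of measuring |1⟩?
0.7305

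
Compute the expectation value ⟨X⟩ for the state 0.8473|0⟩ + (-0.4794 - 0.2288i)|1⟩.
-0.8124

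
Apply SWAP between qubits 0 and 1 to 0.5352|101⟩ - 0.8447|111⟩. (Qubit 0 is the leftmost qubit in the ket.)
0.5352|011⟩ - 0.8447|111⟩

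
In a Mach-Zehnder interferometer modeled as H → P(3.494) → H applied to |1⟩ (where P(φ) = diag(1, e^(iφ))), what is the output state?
(0.9693 + 0.1726i)|0⟩ + (0.03073 - 0.1726i)|1⟩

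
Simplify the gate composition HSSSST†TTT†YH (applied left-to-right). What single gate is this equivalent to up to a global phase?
Y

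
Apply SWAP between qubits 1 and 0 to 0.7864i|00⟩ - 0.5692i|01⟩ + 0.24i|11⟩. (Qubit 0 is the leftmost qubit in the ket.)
0.7864i|00⟩ - 0.5692i|10⟩ + 0.24i|11⟩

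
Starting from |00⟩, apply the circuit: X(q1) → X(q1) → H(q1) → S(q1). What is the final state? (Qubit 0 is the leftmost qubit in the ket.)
1/√2|00⟩ + (1/√2)i|01⟩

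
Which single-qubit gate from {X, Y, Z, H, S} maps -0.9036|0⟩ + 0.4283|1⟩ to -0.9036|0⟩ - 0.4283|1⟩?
Z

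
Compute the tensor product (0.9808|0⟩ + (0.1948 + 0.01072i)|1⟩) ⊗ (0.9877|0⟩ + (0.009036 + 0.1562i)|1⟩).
0.9687|00⟩ + (0.008863 + 0.1532i)|01⟩ + (0.1924 + 0.01059i)|10⟩ + (0.00008575 + 0.03052i)|11⟩

amp(|b₁b₂…⟩) = product of the factor amplitudes for bits b₁, b₂, …; only kets whose every factor amplitude is nonzero survive.
|00⟩: (0.9808)(0.9877) = 0.9687
|01⟩: (0.9808)(0.009036 + 0.1562i) = (0.008863 + 0.1532i)
|10⟩: (0.1948 + 0.01072i)(0.9877) = (0.1924 + 0.01059i)
|11⟩: (0.1948 + 0.01072i)(0.009036 + 0.1562i) = (0.00008575 + 0.03052i)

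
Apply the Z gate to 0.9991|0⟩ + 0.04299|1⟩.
0.9991|0⟩ - 0.04299|1⟩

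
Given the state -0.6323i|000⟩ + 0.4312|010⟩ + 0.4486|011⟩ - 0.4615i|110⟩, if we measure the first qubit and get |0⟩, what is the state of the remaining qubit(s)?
-0.7128i|00⟩ + 0.4861|10⟩ + 0.5057|11⟩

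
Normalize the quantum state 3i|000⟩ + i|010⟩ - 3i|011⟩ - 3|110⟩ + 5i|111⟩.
0.4121i|000⟩ + 0.1374i|010⟩ - 0.4121i|011⟩ - 0.4121|110⟩ + 0.6868i|111⟩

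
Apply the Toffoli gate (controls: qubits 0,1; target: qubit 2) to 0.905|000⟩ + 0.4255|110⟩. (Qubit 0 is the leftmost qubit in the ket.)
0.905|000⟩ + 0.4255|111⟩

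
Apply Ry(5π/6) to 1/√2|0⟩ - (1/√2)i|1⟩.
(0.183 + 0.683i)|0⟩ + (0.683 - 0.183i)|1⟩

Ry(5π/6) = [[cos(θ/2), −sin(θ/2)], [sin(θ/2), cos(θ/2)]]; θ = 5π/6, cos(θ/2) ≈ 0.258819, sin(θ/2) ≈ 0.965926.
With a = amp(|0⟩) = 1/√2 and b = amp(|1⟩) = -(1/√2)i:
new amp(|0⟩) = (0.258819)·a + (-0.965926)·b = (0.183 + 0.683i)
new amp(|1⟩) = (0.965926)·a + (0.258819)·b = (0.683 - 0.183i)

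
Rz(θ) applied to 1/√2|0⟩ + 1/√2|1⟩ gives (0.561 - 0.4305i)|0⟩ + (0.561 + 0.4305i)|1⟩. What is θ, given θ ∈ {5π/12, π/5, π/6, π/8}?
5π/12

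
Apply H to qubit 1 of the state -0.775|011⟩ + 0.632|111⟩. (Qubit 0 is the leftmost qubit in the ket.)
-0.548|001⟩ + 0.548|011⟩ + 0.4469|101⟩ - 0.4469|111⟩

H on qubit 1 mixes each pair of kets that differ only in qubit 1: amplitudes (a, b) of (|…0…⟩, |…1…⟩) become ((a + b)/√2, (a − b)/√2). Kets absent from the input have amplitude 0.
(|001⟩, |011⟩): (a, b) = (0, -0.775) → (-0.548, 0.548)
(|101⟩, |111⟩): (a, b) = (0, 0.632) → (0.4469, -0.4469)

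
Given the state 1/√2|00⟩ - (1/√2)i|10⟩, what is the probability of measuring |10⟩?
1/2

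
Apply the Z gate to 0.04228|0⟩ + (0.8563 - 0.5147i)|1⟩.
0.04228|0⟩ + (-0.8563 + 0.5147i)|1⟩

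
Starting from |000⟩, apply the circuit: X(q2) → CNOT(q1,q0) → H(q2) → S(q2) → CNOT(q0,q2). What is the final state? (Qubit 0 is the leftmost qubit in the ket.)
1/√2|000⟩ - (1/√2)i|001⟩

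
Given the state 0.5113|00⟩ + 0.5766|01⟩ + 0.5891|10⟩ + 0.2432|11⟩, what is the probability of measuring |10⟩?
0.347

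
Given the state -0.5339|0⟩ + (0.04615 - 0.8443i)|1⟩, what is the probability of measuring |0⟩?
0.285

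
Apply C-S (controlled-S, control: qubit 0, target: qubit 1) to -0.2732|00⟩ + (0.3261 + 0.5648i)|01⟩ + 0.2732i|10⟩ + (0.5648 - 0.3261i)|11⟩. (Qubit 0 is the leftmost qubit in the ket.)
-0.2732|00⟩ + (0.3261 + 0.5648i)|01⟩ + 0.2732i|10⟩ + (0.3261 + 0.5648i)|11⟩

C-S leaves the control-|0⟩ kets |00⟩, |01⟩ unchanged and applies S to qubit 1 on the control-|1⟩ pair (|10⟩, |11⟩).
S = [[1, 0], [0, i]].
With a = amp(|10⟩) = 0.2732i and b = amp(|11⟩) = (0.5648 - 0.3261i):
new amp(|10⟩) = (1)·a = 0.2732i
new amp(|11⟩) = (i)·b = (0.3261 + 0.5648i)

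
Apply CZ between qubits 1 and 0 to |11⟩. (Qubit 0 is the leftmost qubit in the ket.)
-|11⟩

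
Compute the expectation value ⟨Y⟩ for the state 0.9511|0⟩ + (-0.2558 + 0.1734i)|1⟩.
0.3298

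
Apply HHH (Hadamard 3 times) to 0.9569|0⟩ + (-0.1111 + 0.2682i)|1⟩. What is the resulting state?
(0.5981 + 0.1896i)|0⟩ + (0.7552 - 0.1896i)|1⟩

H² = I, so H^3 = H: a single Hadamard. With (a, b) = (0.9569, (-0.1111 + 0.2682i)), H gives ((a + b)/√2, (a − b)/√2) = ((0.5981 + 0.1896i), (0.7552 - 0.1896i)).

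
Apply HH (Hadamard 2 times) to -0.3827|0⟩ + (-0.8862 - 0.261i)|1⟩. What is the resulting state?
-0.3827|0⟩ + (-0.8862 - 0.261i)|1⟩

H² = I, so an even number of Hadamards cancels: H^2 = I and the state is unchanged.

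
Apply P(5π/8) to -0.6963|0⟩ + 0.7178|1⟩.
-0.6963|0⟩ + (-0.2747 + 0.6632i)|1⟩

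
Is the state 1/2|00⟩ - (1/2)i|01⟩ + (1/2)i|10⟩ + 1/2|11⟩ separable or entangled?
Separable

Writing the state as a|00⟩ + b|01⟩ + c|10⟩ + d|11⟩, it is a product state iff ad − bc = 0.
Here (a, b, c, d) = (1/2, -(1/2)i, (1/2)i, 1/2): ad − bc = (1/2)(1/2) − (-(1/2)i)((1/2)i) = 0, so the state is separable.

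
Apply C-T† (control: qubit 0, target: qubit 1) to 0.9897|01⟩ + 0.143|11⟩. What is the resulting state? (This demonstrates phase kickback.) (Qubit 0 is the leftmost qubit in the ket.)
0.9897|01⟩ + (0.1011 - 0.1011i)|11⟩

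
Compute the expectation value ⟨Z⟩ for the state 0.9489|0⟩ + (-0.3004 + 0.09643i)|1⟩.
0.8009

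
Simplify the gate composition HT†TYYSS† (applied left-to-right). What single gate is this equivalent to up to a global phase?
H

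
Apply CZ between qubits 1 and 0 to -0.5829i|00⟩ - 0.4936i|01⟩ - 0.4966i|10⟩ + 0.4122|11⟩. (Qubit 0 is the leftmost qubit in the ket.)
-0.5829i|00⟩ - 0.4936i|01⟩ - 0.4966i|10⟩ - 0.4122|11⟩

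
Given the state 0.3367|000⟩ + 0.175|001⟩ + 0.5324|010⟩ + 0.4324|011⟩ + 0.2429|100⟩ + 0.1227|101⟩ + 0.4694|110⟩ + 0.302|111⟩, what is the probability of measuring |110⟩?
0.2203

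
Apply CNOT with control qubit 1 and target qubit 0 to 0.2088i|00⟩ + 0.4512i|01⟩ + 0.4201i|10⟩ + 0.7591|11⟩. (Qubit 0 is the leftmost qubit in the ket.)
0.2088i|00⟩ + 0.7591|01⟩ + 0.4201i|10⟩ + 0.4512i|11⟩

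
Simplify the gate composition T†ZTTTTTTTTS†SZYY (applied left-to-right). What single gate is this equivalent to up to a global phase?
T†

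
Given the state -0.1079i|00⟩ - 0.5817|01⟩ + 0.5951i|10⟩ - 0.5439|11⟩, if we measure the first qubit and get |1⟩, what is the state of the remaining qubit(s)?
0.7381i|0⟩ - 0.6746|1⟩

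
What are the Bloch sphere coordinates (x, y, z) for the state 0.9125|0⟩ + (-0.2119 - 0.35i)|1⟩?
(-0.3867, -0.6388, 0.6653)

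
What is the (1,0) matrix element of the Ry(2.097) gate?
0.8667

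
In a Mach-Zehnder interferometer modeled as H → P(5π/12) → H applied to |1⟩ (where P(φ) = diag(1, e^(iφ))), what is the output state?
(0.3706 - 0.483i)|0⟩ + (0.6294 + 0.483i)|1⟩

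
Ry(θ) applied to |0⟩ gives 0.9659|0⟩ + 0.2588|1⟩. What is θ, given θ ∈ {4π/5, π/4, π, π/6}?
π/6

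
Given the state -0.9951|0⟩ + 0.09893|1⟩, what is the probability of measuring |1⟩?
0.009787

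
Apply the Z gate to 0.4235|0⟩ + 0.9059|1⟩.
0.4235|0⟩ - 0.9059|1⟩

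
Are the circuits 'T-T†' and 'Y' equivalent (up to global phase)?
No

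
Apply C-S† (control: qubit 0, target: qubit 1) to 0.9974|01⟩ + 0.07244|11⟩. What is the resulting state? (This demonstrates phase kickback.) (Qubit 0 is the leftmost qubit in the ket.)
0.9974|01⟩ - 0.07244i|11⟩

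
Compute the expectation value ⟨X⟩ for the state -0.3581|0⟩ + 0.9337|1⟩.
-0.6687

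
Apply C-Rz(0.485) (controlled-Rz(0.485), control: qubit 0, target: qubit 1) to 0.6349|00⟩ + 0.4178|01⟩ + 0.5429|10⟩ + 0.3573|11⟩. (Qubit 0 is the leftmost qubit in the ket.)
0.6349|00⟩ + 0.4178|01⟩ + (0.527 - 0.1304i)|10⟩ + (0.3468 + 0.0858i)|11⟩

C-Rz(0.485) leaves the control-|0⟩ kets |00⟩, |01⟩ unchanged and applies Rz(0.485) to qubit 1 on the control-|1⟩ pair (|10⟩, |11⟩).
Rz(0.485) = [[e^(−iθ/2), 0], [0, e^(iθ/2)]] with e^(±iθ/2) = cos(θ/2) ± i·sin(θ/2); θ = 0.485, cos(θ/2) ≈ 0.970741, sin(θ/2) ≈ 0.24013.
With a = amp(|10⟩) = 0.5429 and b = amp(|11⟩) = 0.3573:
new amp(|10⟩) = (0.970741 - 0.24013i)·a = (0.527 - 0.1304i)
new amp(|11⟩) = (0.970741 + 0.24013i)·b = (0.3468 + 0.0858i)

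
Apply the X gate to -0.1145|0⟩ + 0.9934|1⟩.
0.9934|0⟩ - 0.1145|1⟩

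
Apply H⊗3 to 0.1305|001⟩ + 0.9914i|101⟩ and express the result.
(0.04614 + 0.3505i)|000⟩ + (-0.04614 - 0.3505i)|001⟩ + (0.04614 + 0.3505i)|010⟩ + (-0.04614 - 0.3505i)|011⟩ + (0.04614 - 0.3505i)|100⟩ + (-0.04614 + 0.3505i)|101⟩ + (0.04614 - 0.3505i)|110⟩ + (-0.04614 + 0.3505i)|111⟩

H⊗3 gives amp(|y⟩) = (1/2√2) Σ_x (−1)^(x·y) amp(|x⟩), where x·y is the number of positions in which both x and y have a 1.
|000⟩: (0.1305 + 0.9914i)/(2√2) = (0.04614 + 0.3505i)
|001⟩: (-0.1305 - 0.9914i)/(2√2) = (-0.04614 - 0.3505i)
|010⟩: (0.1305 + 0.9914i)/(2√2) = (0.04614 + 0.3505i)
|011⟩: (-0.1305 - 0.9914i)/(2√2) = (-0.04614 - 0.3505i)
|100⟩: (0.1305 - 0.9914i)/(2√2) = (0.04614 - 0.3505i)
|101⟩: (-0.1305 + 0.9914i)/(2√2) = (-0.04614 + 0.3505i)
|110⟩: (0.1305 - 0.9914i)/(2√2) = (0.04614 - 0.3505i)
|111⟩: (-0.1305 + 0.9914i)/(2√2) = (-0.04614 + 0.3505i)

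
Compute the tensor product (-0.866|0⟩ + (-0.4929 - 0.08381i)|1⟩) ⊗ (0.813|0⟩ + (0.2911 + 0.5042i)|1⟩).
-0.7041|00⟩ + (-0.2521 - 0.4366i)|01⟩ + (-0.4007 - 0.06814i)|10⟩ + (-0.1012 - 0.2729i)|11⟩

amp(|b₁b₂…⟩) = product of the factor amplitudes for bits b₁, b₂, …; only kets whose every factor amplitude is nonzero survive.
|00⟩: (-0.866)(0.813) = -0.7041
|01⟩: (-0.866)(0.2911 + 0.5042i) = (-0.2521 - 0.4366i)
|10⟩: (-0.4929 - 0.08381i)(0.813) = (-0.4007 - 0.06814i)
|11⟩: (-0.4929 - 0.08381i)(0.2911 + 0.5042i) = (-0.1012 - 0.2729i)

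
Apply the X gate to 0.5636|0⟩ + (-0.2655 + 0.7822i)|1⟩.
(-0.2655 + 0.7822i)|0⟩ + 0.5636|1⟩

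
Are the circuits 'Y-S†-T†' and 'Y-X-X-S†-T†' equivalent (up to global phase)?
Yes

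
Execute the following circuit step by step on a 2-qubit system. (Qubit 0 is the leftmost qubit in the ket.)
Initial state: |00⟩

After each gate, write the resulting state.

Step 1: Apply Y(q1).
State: i|01⟩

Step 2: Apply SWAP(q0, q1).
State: i|10⟩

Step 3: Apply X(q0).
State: i|00⟩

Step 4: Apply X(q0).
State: i|10⟩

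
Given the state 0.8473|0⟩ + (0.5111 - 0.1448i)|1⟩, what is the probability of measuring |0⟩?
0.7179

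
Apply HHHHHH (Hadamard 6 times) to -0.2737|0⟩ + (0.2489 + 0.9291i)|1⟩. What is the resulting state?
-0.2737|0⟩ + (0.2489 + 0.9291i)|1⟩

H² = I, so an even number of Hadamards cancels: H^6 = I and the state is unchanged.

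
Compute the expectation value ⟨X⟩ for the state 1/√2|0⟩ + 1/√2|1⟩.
1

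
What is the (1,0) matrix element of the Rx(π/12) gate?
-0.1305i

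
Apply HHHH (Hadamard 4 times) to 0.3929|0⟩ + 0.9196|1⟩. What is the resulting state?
0.3929|0⟩ + 0.9196|1⟩

H² = I, so an even number of Hadamards cancels: H^4 = I and the state is unchanged.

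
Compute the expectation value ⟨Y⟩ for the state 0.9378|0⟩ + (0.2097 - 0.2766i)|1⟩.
-0.5188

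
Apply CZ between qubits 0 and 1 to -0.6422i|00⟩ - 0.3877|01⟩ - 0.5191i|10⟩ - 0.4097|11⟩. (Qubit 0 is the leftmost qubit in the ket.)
-0.6422i|00⟩ - 0.3877|01⟩ - 0.5191i|10⟩ + 0.4097|11⟩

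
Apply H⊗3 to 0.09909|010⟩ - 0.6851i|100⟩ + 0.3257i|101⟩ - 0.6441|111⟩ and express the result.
(-0.1927 - 0.1271i)|000⟩ + (0.2628 - 0.3574i)|001⟩ + (0.1927 - 0.1271i)|010⟩ + (-0.2628 - 0.3574i)|011⟩ + (0.2628 + 0.1271i)|100⟩ + (-0.1927 + 0.3574i)|101⟩ + (-0.2628 + 0.1271i)|110⟩ + (0.1927 + 0.3574i)|111⟩

H⊗3 gives amp(|y⟩) = (1/2√2) Σ_x (−1)^(x·y) amp(|x⟩), where x·y is the number of positions in which both x and y have a 1.
|000⟩: (0.09909 - 0.6851i + 0.3257i - 0.6441)/(2√2) = (-0.1927 - 0.1271i)
|001⟩: (0.09909 - 0.6851i - 0.3257i + 0.6441)/(2√2) = (0.2628 - 0.3574i)
|010⟩: (-0.09909 - 0.6851i + 0.3257i + 0.6441)/(2√2) = (0.1927 - 0.1271i)
|011⟩: (-0.09909 - 0.6851i - 0.3257i - 0.6441)/(2√2) = (-0.2628 - 0.3574i)
|100⟩: (0.09909 + 0.6851i - 0.3257i + 0.6441)/(2√2) = (0.2628 + 0.1271i)
|101⟩: (0.09909 + 0.6851i + 0.3257i - 0.6441)/(2√2) = (-0.1927 + 0.3574i)
|110⟩: (-0.09909 + 0.6851i - 0.3257i - 0.6441)/(2√2) = (-0.2628 + 0.1271i)
|111⟩: (-0.09909 + 0.6851i + 0.3257i + 0.6441)/(2√2) = (0.1927 + 0.3574i)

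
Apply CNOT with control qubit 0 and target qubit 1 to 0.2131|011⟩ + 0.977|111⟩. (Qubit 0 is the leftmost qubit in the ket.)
0.2131|011⟩ + 0.977|101⟩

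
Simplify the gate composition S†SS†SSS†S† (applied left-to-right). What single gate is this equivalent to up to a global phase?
S†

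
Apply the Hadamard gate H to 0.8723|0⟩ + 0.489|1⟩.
0.9626|0⟩ + 0.271|1⟩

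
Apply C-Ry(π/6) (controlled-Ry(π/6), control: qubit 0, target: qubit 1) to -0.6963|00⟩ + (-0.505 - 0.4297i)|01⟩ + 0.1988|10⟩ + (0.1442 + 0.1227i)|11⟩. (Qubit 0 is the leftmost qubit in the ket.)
-0.6963|00⟩ + (-0.505 - 0.4297i)|01⟩ + (0.1547 - 0.03176i)|10⟩ + (0.1907 + 0.1185i)|11⟩

C-Ry(π/6) leaves the control-|0⟩ kets |00⟩, |01⟩ unchanged and applies Ry(π/6) to qubit 1 on the control-|1⟩ pair (|10⟩, |11⟩).
Ry(π/6) = [[cos(θ/2), −sin(θ/2)], [sin(θ/2), cos(θ/2)]]; θ = π/6, cos(θ/2) ≈ 0.965926, sin(θ/2) ≈ 0.258819.
With a = amp(|10⟩) = 0.1988 and b = amp(|11⟩) = (0.1442 + 0.1227i):
new amp(|10⟩) = (0.965926)·a + (-0.258819)·b = (0.1547 - 0.03176i)
new amp(|11⟩) = (0.258819)·a + (0.965926)·b = (0.1907 + 0.1185i)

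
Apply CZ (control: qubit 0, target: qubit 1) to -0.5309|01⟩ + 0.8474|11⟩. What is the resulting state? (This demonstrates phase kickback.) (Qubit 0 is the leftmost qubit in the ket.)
-0.5309|01⟩ - 0.8474|11⟩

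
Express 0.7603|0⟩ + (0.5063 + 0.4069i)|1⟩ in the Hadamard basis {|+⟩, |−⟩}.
(0.8956 + 0.2877i)|+⟩ + (0.1796 - 0.2877i)|−⟩

With |ψ⟩ = α|0⟩ + β|1⟩, the Hadamard-basis coefficients are ⟨+|ψ⟩ = (α + β)/√2 and ⟨−|ψ⟩ = (α − β)/√2.
Here α = 0.7603, β = (0.5063 + 0.4069i): (α + β)/√2 = (0.8956 + 0.2877i), (α − β)/√2 = (0.1796 - 0.2877i).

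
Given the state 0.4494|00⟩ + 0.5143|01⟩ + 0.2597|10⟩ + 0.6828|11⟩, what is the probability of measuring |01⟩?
0.2645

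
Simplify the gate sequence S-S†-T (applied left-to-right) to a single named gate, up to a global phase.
T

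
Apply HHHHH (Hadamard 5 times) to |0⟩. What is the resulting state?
1/√2|0⟩ + 1/√2|1⟩

H² = I, so H^5 = H: a single Hadamard. With (a, b) = (1, 0), H gives ((a + b)/√2, (a − b)/√2) = (1/√2, 1/√2).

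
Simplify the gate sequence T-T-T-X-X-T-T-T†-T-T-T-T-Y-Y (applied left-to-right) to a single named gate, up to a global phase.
I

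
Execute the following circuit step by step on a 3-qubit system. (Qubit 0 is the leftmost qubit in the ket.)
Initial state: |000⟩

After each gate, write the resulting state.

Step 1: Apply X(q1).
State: |010⟩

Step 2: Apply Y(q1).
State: -i|000⟩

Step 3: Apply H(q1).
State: -(1/√2)i|000⟩ - (1/√2)i|010⟩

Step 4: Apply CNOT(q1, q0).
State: -(1/√2)i|000⟩ - (1/√2)i|110⟩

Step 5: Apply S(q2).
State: -(1/√2)i|000⟩ - (1/√2)i|110⟩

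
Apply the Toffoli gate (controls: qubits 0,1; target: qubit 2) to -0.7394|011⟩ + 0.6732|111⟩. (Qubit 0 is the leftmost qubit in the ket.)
-0.7394|011⟩ + 0.6732|110⟩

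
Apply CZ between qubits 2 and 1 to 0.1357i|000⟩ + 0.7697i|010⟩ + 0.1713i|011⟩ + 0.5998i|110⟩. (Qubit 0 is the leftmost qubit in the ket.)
0.1357i|000⟩ + 0.7697i|010⟩ - 0.1713i|011⟩ + 0.5998i|110⟩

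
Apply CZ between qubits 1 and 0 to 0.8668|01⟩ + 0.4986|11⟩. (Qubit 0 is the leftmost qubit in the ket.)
0.8668|01⟩ - 0.4986|11⟩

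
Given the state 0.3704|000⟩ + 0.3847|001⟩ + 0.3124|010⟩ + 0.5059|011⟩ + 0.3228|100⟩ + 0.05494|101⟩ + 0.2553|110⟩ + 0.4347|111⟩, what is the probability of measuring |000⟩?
0.1372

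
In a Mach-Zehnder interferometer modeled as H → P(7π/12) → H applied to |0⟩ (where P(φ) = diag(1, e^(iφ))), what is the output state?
(0.3706 + 0.483i)|0⟩ + (0.6294 - 0.483i)|1⟩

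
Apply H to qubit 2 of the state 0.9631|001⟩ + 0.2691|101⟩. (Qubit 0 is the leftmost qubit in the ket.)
0.681|000⟩ - 0.681|001⟩ + 0.1903|100⟩ - 0.1903|101⟩

H on qubit 2 mixes each pair of kets that differ only in qubit 2: amplitudes (a, b) of (|…0…⟩, |…1…⟩) become ((a + b)/√2, (a − b)/√2). Kets absent from the input have amplitude 0.
(|000⟩, |001⟩): (a, b) = (0, 0.9631) → (0.681, -0.681)
(|100⟩, |101⟩): (a, b) = (0, 0.2691) → (0.1903, -0.1903)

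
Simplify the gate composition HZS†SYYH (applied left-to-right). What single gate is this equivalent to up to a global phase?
X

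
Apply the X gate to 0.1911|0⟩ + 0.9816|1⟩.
0.9816|0⟩ + 0.1911|1⟩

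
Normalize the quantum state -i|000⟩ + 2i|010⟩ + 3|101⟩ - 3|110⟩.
-0.2085i|000⟩ + 0.417i|010⟩ + 0.6255|101⟩ - 0.6255|110⟩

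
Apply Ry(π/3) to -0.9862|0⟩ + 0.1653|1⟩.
-0.9367|0⟩ - 0.3499|1⟩

Ry(π/3) = [[cos(θ/2), −sin(θ/2)], [sin(θ/2), cos(θ/2)]]; θ = π/3, cos(θ/2) ≈ 0.866025, sin(θ/2) ≈ 0.5.
With a = amp(|0⟩) = -0.9862 and b = amp(|1⟩) = 0.1653:
new amp(|0⟩) = (0.866025)·a + (-0.5)·b = -0.9367
new amp(|1⟩) = (0.5)·a + (0.866025)·b = -0.3499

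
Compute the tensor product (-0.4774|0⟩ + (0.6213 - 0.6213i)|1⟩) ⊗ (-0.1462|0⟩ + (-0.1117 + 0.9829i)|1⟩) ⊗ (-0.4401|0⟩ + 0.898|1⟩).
-0.03072|000⟩ + 0.06268|001⟩ + (-0.02347 + 0.2065i)|010⟩ + (0.04789 - 0.4214i)|011⟩ + (0.03998 - 0.03998i)|100⟩ + (-0.08157 + 0.08157i)|101⟩ + (-0.2382 - 0.2993i)|110⟩ + (0.4861 + 0.6107i)|111⟩

amp(|b₁b₂…⟩) = product of the factor amplitudes for bits b₁, b₂, …; only kets whose every factor amplitude is nonzero survive.
|000⟩: (-0.4774)(-0.1462)(-0.4401) = -0.03072
|001⟩: (-0.4774)(-0.1462)(0.898) = 0.06268
|010⟩: (-0.4774)(-0.1117 + 0.9829i)(-0.4401) = (-0.02347 + 0.2065i)
|011⟩: (-0.4774)(-0.1117 + 0.9829i)(0.898) = (0.04789 - 0.4214i)
|100⟩: (0.6213 - 0.6213i)(-0.1462)(-0.4401) = (0.03998 - 0.03998i)
|101⟩: (0.6213 - 0.6213i)(-0.1462)(0.898) = (-0.08157 + 0.08157i)
|110⟩: (0.6213 - 0.6213i)(-0.1117 + 0.9829i)(-0.4401) = (-0.2382 - 0.2993i)
|111⟩: (0.6213 - 0.6213i)(-0.1117 + 0.9829i)(0.898) = (0.4861 + 0.6107i)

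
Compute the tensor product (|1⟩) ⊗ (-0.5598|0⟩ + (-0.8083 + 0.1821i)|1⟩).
-0.5598|10⟩ + (-0.8083 + 0.1821i)|11⟩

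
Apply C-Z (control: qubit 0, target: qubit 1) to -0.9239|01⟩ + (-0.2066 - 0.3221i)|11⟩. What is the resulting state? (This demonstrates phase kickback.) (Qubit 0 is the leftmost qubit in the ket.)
-0.9239|01⟩ + (0.2066 + 0.3221i)|11⟩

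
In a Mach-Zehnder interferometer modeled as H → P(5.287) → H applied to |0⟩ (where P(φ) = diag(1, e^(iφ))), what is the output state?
(0.7718 - 0.4197i)|0⟩ + (0.2282 + 0.4197i)|1⟩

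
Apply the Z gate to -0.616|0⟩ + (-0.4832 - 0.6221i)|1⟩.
-0.616|0⟩ + (0.4832 + 0.6221i)|1⟩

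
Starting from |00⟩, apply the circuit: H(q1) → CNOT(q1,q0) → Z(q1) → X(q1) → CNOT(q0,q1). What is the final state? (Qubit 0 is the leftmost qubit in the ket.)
1/√2|01⟩ - 1/√2|11⟩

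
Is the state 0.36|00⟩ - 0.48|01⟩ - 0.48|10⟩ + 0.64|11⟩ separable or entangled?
Separable

Writing the state as a|00⟩ + b|01⟩ + c|10⟩ + d|11⟩, it is a product state iff ad − bc = 0.
Here (a, b, c, d) = (0.36, -0.48, -0.48, 0.64): ad − bc = (0.36)(0.64) − (-0.48)(-0.48) = 0, so the state is separable.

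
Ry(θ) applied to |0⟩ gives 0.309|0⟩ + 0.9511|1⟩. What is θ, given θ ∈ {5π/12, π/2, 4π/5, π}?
4π/5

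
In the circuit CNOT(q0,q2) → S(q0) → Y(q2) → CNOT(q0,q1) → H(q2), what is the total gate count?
5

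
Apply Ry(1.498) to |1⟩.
-0.6809|0⟩ + 0.7324|1⟩

Ry(1.498) = [[cos(θ/2), −sin(θ/2)], [sin(θ/2), cos(θ/2)]]; θ = 1.498, cos(θ/2) ≈ 0.73237, sin(θ/2) ≈ 0.680907.
With a = amp(|0⟩) = 0 and b = amp(|1⟩) = 1:
new amp(|0⟩) = (0.73237)·a + (-0.680907)·b = -0.6809
new amp(|1⟩) = (0.680907)·a + (0.73237)·b = 0.7324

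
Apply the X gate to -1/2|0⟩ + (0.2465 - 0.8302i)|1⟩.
(0.2465 - 0.8302i)|0⟩ - 1/2|1⟩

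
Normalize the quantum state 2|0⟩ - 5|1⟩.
0.3714|0⟩ - 0.9285|1⟩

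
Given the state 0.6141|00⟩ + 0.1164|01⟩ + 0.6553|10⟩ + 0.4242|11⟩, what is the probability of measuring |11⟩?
0.1799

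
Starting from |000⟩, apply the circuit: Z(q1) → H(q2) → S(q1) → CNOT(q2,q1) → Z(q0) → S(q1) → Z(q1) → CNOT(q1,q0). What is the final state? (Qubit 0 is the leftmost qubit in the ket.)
1/√2|000⟩ - (1/√2)i|111⟩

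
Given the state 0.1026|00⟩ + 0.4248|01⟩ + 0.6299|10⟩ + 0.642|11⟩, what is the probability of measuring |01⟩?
0.1805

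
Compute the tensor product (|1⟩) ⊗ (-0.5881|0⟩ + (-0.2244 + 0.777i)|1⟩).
-0.5881|10⟩ + (-0.2244 + 0.777i)|11⟩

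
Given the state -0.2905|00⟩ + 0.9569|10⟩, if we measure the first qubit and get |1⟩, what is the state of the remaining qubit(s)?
|0⟩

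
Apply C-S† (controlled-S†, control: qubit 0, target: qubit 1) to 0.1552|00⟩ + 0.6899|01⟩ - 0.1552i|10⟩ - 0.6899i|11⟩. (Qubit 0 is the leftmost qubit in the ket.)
0.1552|00⟩ + 0.6899|01⟩ - 0.1552i|10⟩ - 0.6899|11⟩

C-S† leaves the control-|0⟩ kets |00⟩, |01⟩ unchanged and applies S† to qubit 1 on the control-|1⟩ pair (|10⟩, |11⟩).
S† = [[1, 0], [0, -i]].
With a = amp(|10⟩) = -0.1552i and b = amp(|11⟩) = -0.6899i:
new amp(|10⟩) = (1)·a = -0.1552i
new amp(|11⟩) = (-i)·b = -0.6899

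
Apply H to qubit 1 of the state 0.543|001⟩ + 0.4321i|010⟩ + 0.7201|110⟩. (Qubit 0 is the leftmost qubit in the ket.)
0.3055i|000⟩ + 0.384|001⟩ - 0.3055i|010⟩ + 0.384|011⟩ + 0.5092|100⟩ - 0.5092|110⟩

H on qubit 1 mixes each pair of kets that differ only in qubit 1: amplitudes (a, b) of (|…0…⟩, |…1…⟩) become ((a + b)/√2, (a − b)/√2). Kets absent from the input have amplitude 0.
(|000⟩, |010⟩): (a, b) = (0, 0.4321i) → (0.3055i, -0.3055i)
(|001⟩, |011⟩): (a, b) = (0.543, 0) → (0.384, 0.384)
(|100⟩, |110⟩): (a, b) = (0, 0.7201) → (0.5092, -0.5092)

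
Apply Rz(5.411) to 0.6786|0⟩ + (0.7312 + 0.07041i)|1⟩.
(-0.6151 - 0.2866i)|0⟩ + (-0.6925 + 0.245i)|1⟩

Rz(5.411) = [[e^(−iθ/2), 0], [0, e^(iθ/2)]] with e^(±iθ/2) = cos(θ/2) ± i·sin(θ/2); θ = 5.411, cos(θ/2) ≈ -0.906409, sin(θ/2) ≈ 0.422401.
With a = amp(|0⟩) = 0.6786 and b = amp(|1⟩) = (0.7312 + 0.07041i):
new amp(|0⟩) = (-0.906409 - 0.422401i)·a = (-0.6151 - 0.2866i)
new amp(|1⟩) = (-0.906409 + 0.422401i)·b = (-0.6925 + 0.245i)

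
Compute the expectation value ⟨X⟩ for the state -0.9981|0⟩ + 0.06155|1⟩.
-0.1229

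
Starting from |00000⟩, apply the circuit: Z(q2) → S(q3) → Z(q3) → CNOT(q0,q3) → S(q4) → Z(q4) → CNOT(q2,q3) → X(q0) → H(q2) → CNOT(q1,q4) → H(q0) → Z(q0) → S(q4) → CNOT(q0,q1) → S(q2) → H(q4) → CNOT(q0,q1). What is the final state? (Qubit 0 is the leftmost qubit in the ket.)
1/√8|00000⟩ + 1/√8|00001⟩ + (1/√8)i|00100⟩ + (1/√8)i|00101⟩ + 1/√8|10000⟩ + 1/√8|10001⟩ + (1/√8)i|10100⟩ + (1/√8)i|10101⟩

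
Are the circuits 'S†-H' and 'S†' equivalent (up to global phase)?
No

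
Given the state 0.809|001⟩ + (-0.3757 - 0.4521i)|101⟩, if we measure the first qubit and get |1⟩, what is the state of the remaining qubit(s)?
(-0.6391 - 0.7691i)|01⟩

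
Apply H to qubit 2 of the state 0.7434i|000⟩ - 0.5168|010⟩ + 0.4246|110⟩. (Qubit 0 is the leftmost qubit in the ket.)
0.5257i|000⟩ + 0.5257i|001⟩ - 0.3654|010⟩ - 0.3654|011⟩ + 0.3002|110⟩ + 0.3002|111⟩

H on qubit 2 mixes each pair of kets that differ only in qubit 2: amplitudes (a, b) of (|…0…⟩, |…1…⟩) become ((a + b)/√2, (a − b)/√2). Kets absent from the input have amplitude 0.
(|000⟩, |001⟩): (a, b) = (0.7434i, 0) → (0.5257i, 0.5257i)
(|010⟩, |011⟩): (a, b) = (-0.5168, 0) → (-0.3654, -0.3654)
(|110⟩, |111⟩): (a, b) = (0.4246, 0) → (0.3002, 0.3002)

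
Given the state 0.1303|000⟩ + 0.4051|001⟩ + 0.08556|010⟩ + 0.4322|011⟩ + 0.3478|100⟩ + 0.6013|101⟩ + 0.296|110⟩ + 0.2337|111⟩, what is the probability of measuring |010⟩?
0.007321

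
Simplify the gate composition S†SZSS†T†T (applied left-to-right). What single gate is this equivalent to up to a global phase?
Z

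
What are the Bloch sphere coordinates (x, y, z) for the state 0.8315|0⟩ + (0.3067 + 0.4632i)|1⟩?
(0.51, 0.7703, 0.3828)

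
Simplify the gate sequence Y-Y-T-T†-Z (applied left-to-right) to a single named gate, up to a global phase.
Z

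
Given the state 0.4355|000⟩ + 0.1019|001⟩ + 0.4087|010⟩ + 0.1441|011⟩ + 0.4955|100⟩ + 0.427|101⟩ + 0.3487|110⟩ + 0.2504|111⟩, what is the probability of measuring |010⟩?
0.167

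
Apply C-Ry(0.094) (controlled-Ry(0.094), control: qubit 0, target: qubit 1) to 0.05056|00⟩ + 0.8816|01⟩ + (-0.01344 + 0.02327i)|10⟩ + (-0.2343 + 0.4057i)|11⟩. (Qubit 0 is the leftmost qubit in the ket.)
0.05056|00⟩ + 0.8816|01⟩ + (-0.002417 + 0.004183i)|10⟩ + (-0.2347 + 0.4063i)|11⟩

C-Ry(0.094) leaves the control-|0⟩ kets |00⟩, |01⟩ unchanged and applies Ry(0.094) to qubit 1 on the control-|1⟩ pair (|10⟩, |11⟩).
Ry(0.094) = [[cos(θ/2), −sin(θ/2)], [sin(θ/2), cos(θ/2)]]; θ = 0.094, cos(θ/2) ≈ 0.998896, sin(θ/2) ≈ 0.0469827.
With a = amp(|10⟩) = (-0.01344 + 0.02327i) and b = amp(|11⟩) = (-0.2343 + 0.4057i):
new amp(|10⟩) = (0.998896)·a + (-0.0469827)·b = (-0.002417 + 0.004183i)
new amp(|11⟩) = (0.0469827)·a + (0.998896)·b = (-0.2347 + 0.4063i)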